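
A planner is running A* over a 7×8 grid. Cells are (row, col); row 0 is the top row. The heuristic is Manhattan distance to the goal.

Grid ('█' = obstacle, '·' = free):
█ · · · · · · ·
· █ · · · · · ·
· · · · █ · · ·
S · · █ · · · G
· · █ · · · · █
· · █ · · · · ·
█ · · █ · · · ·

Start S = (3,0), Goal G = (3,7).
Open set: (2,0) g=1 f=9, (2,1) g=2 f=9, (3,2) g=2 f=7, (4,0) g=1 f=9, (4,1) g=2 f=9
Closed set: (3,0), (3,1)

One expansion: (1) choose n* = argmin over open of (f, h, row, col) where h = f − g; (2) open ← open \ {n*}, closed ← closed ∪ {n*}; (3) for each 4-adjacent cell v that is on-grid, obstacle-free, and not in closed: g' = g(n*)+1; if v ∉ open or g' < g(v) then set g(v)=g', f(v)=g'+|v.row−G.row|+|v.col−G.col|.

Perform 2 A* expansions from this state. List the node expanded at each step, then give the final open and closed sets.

order=[(3,2) → (2,2)]; open=[(1,2) g=4 f=11, (2,0) g=1 f=9, (2,1) g=2 f=9, (2,3) g=4 f=9, (4,0) g=1 f=9, (4,1) g=2 f=9]; closed=[(2,2), (3,0), (3,1), (3,2)]

step 1: expand (3,2) (f=7, h=5) → closed; open now [(2,0) g=1 f=9, (2,1) g=2 f=9, (2,2) g=3 f=9, (4,0) g=1 f=9, (4,1) g=2 f=9]
step 2: expand (2,2) (f=9, h=6) → closed; open now [(1,2) g=4 f=11, (2,0) g=1 f=9, (2,1) g=2 f=9, (2,3) g=4 f=9, (4,0) g=1 f=9, (4,1) g=2 f=9]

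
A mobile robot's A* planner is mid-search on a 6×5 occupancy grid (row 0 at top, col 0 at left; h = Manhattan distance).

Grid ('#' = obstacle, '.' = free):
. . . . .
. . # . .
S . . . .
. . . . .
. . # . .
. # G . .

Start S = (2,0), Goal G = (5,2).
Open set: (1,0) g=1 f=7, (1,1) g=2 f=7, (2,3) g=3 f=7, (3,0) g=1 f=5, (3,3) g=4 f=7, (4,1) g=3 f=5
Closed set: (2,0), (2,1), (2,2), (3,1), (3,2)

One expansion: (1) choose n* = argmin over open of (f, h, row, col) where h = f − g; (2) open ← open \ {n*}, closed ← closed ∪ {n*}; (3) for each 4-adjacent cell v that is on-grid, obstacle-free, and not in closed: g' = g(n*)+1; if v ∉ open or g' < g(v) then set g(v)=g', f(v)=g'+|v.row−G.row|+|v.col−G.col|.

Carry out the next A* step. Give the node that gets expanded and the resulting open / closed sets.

expanded=(4,1); open=[(1,0) g=1 f=7, (1,1) g=2 f=7, (2,3) g=3 f=7, (3,0) g=1 f=5, (3,3) g=4 f=7, (4,0) g=4 f=7]; closed=[(2,0), (2,1), (2,2), (3,1), (3,2), (4,1)]

step 1: expand (4,1) (f=5, h=2) → closed; open now [(1,0) g=1 f=7, (1,1) g=2 f=7, (2,3) g=3 f=7, (3,0) g=1 f=5, (3,3) g=4 f=7, (4,0) g=4 f=7]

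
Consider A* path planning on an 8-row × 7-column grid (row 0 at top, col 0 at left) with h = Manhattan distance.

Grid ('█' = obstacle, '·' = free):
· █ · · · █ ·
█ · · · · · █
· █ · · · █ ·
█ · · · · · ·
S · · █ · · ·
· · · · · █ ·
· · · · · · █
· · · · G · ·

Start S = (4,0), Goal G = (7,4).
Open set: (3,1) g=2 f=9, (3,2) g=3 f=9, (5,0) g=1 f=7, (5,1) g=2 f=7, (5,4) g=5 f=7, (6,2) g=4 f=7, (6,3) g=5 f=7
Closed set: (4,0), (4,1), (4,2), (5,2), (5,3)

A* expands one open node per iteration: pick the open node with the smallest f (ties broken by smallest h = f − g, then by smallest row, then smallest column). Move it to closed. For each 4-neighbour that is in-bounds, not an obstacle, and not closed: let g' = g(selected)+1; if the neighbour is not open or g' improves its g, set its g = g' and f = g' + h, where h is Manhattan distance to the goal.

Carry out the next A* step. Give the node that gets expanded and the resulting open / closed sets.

expanded=(5,4); open=[(3,1) g=2 f=9, (3,2) g=3 f=9, (4,4) g=6 f=9, (5,0) g=1 f=7, (5,1) g=2 f=7, (6,2) g=4 f=7, (6,3) g=5 f=7, (6,4) g=6 f=7]; closed=[(4,0), (4,1), (4,2), (5,2), (5,3), (5,4)]

step 1: expand (5,4) (f=7, h=2) → closed; open now [(3,1) g=2 f=9, (3,2) g=3 f=9, (4,4) g=6 f=9, (5,0) g=1 f=7, (5,1) g=2 f=7, (6,2) g=4 f=7, (6,3) g=5 f=7, (6,4) g=6 f=7]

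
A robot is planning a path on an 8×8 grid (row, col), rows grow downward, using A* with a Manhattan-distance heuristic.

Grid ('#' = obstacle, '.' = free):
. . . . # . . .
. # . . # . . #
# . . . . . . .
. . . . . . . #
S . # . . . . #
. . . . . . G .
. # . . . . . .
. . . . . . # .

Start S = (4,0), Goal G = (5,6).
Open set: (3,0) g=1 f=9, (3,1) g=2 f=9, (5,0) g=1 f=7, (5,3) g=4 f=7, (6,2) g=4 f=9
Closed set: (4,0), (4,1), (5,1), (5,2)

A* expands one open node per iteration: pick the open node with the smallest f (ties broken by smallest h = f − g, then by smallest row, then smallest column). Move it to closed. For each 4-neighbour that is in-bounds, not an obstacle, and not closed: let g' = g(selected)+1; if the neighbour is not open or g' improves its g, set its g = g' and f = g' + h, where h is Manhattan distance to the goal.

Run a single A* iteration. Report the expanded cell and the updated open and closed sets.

expanded=(5,3); open=[(3,0) g=1 f=9, (3,1) g=2 f=9, (4,3) g=5 f=9, (5,0) g=1 f=7, (5,4) g=5 f=7, (6,2) g=4 f=9, (6,3) g=5 f=9]; closed=[(4,0), (4,1), (5,1), (5,2), (5,3)]

step 1: expand (5,3) (f=7, h=3) → closed; open now [(3,0) g=1 f=9, (3,1) g=2 f=9, (4,3) g=5 f=9, (5,0) g=1 f=7, (5,4) g=5 f=7, (6,2) g=4 f=9, (6,3) g=5 f=9]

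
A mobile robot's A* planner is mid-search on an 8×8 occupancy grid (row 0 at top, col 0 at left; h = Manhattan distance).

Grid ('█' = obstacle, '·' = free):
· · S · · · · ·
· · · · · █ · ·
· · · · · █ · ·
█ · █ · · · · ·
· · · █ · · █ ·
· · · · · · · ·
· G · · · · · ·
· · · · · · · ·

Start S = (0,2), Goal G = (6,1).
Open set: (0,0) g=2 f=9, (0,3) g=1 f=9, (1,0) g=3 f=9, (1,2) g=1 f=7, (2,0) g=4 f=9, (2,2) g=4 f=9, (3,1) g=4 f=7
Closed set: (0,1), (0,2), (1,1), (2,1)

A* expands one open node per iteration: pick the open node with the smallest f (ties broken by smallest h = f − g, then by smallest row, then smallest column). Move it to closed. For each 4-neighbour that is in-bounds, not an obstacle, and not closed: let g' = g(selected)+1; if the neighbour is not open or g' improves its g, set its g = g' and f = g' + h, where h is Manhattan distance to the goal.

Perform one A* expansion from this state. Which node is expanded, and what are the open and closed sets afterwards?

step 1: expand (3,1) (f=7, h=3) → closed; open now [(0,0) g=2 f=9, (0,3) g=1 f=9, (1,0) g=3 f=9, (1,2) g=1 f=7, (2,0) g=4 f=9, (2,2) g=4 f=9, (4,1) g=5 f=7]

expanded=(3,1); open=[(0,0) g=2 f=9, (0,3) g=1 f=9, (1,0) g=3 f=9, (1,2) g=1 f=7, (2,0) g=4 f=9, (2,2) g=4 f=9, (4,1) g=5 f=7]; closed=[(0,1), (0,2), (1,1), (2,1), (3,1)]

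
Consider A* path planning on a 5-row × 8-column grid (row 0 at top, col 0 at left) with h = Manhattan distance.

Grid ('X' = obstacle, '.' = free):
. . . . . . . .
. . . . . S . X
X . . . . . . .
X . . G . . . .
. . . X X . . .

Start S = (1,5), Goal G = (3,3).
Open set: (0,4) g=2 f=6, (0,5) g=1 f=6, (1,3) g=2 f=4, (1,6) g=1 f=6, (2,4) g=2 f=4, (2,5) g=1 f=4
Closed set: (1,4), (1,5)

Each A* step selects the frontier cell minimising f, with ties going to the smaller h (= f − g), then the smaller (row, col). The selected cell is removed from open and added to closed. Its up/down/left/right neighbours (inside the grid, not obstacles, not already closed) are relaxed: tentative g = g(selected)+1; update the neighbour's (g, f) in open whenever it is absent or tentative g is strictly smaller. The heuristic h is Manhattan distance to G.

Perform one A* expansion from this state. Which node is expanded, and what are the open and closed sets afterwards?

expanded=(1,3); open=[(0,3) g=3 f=6, (0,4) g=2 f=6, (0,5) g=1 f=6, (1,2) g=3 f=6, (1,6) g=1 f=6, (2,3) g=3 f=4, (2,4) g=2 f=4, (2,5) g=1 f=4]; closed=[(1,3), (1,4), (1,5)]

step 1: expand (1,3) (f=4, h=2) → closed; open now [(0,3) g=3 f=6, (0,4) g=2 f=6, (0,5) g=1 f=6, (1,2) g=3 f=6, (1,6) g=1 f=6, (2,3) g=3 f=4, (2,4) g=2 f=4, (2,5) g=1 f=4]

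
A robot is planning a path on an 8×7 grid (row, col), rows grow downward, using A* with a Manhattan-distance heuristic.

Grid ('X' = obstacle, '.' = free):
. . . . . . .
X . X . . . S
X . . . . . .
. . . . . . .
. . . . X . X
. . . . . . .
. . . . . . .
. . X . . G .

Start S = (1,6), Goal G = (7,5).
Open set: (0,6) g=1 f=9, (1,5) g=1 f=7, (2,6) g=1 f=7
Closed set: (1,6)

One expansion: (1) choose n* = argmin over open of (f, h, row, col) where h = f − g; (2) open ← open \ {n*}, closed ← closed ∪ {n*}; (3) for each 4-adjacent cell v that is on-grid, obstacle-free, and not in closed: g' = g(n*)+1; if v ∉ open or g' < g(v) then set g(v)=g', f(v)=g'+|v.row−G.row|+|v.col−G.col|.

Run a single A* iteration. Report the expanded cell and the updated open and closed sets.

expanded=(1,5); open=[(0,5) g=2 f=9, (0,6) g=1 f=9, (1,4) g=2 f=9, (2,5) g=2 f=7, (2,6) g=1 f=7]; closed=[(1,5), (1,6)]

step 1: expand (1,5) (f=7, h=6) → closed; open now [(0,5) g=2 f=9, (0,6) g=1 f=9, (1,4) g=2 f=9, (2,5) g=2 f=7, (2,6) g=1 f=7]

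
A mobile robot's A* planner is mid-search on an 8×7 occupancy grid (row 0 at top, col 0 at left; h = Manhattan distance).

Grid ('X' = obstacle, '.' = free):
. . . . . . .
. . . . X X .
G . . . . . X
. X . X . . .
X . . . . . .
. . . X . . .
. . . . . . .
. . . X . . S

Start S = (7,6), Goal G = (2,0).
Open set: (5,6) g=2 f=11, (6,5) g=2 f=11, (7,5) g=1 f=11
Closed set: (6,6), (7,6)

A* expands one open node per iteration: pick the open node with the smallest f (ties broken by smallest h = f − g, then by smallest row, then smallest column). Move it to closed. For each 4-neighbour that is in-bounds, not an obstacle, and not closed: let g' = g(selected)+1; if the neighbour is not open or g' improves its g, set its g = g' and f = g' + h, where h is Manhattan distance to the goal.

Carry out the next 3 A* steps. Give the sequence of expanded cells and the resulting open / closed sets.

order=[(5,6) → (4,6) → (3,6)]; open=[(3,5) g=5 f=11, (4,5) g=4 f=11, (5,5) g=3 f=11, (6,5) g=2 f=11, (7,5) g=1 f=11]; closed=[(3,6), (4,6), (5,6), (6,6), (7,6)]

step 1: expand (5,6) (f=11, h=9) → closed; open now [(4,6) g=3 f=11, (5,5) g=3 f=11, (6,5) g=2 f=11, (7,5) g=1 f=11]
step 2: expand (4,6) (f=11, h=8) → closed; open now [(3,6) g=4 f=11, (4,5) g=4 f=11, (5,5) g=3 f=11, (6,5) g=2 f=11, (7,5) g=1 f=11]
step 3: expand (3,6) (f=11, h=7) → closed; open now [(3,5) g=5 f=11, (4,5) g=4 f=11, (5,5) g=3 f=11, (6,5) g=2 f=11, (7,5) g=1 f=11]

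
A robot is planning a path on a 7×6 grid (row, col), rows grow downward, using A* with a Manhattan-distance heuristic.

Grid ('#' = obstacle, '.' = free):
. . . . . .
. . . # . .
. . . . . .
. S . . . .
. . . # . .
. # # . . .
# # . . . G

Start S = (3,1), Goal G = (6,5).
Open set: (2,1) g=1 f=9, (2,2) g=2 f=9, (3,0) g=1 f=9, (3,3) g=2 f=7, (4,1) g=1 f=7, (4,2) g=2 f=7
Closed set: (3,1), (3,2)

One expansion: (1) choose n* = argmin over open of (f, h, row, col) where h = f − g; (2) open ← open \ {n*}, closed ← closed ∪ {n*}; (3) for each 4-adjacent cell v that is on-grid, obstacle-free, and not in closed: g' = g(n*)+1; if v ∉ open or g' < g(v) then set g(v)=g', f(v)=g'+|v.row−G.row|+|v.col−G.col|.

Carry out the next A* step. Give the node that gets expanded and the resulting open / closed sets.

expanded=(3,3); open=[(2,1) g=1 f=9, (2,2) g=2 f=9, (2,3) g=3 f=9, (3,0) g=1 f=9, (3,4) g=3 f=7, (4,1) g=1 f=7, (4,2) g=2 f=7]; closed=[(3,1), (3,2), (3,3)]

step 1: expand (3,3) (f=7, h=5) → closed; open now [(2,1) g=1 f=9, (2,2) g=2 f=9, (2,3) g=3 f=9, (3,0) g=1 f=9, (3,4) g=3 f=7, (4,1) g=1 f=7, (4,2) g=2 f=7]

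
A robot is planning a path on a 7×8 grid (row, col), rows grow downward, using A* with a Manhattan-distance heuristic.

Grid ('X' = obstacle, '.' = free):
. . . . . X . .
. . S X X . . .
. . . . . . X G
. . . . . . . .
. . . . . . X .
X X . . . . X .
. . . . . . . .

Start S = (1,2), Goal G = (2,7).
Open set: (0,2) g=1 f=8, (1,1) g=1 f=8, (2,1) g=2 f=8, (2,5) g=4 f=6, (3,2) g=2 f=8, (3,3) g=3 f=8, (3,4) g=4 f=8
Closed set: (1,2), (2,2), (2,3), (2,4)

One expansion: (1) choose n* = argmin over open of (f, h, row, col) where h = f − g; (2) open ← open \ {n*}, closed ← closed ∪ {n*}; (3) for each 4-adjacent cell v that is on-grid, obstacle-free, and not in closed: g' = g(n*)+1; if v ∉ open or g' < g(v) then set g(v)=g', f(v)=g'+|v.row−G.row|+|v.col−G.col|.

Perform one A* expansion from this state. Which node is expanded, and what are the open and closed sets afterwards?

step 1: expand (2,5) (f=6, h=2) → closed; open now [(0,2) g=1 f=8, (1,1) g=1 f=8, (1,5) g=5 f=8, (2,1) g=2 f=8, (3,2) g=2 f=8, (3,3) g=3 f=8, (3,4) g=4 f=8, (3,5) g=5 f=8]

expanded=(2,5); open=[(0,2) g=1 f=8, (1,1) g=1 f=8, (1,5) g=5 f=8, (2,1) g=2 f=8, (3,2) g=2 f=8, (3,3) g=3 f=8, (3,4) g=4 f=8, (3,5) g=5 f=8]; closed=[(1,2), (2,2), (2,3), (2,4), (2,5)]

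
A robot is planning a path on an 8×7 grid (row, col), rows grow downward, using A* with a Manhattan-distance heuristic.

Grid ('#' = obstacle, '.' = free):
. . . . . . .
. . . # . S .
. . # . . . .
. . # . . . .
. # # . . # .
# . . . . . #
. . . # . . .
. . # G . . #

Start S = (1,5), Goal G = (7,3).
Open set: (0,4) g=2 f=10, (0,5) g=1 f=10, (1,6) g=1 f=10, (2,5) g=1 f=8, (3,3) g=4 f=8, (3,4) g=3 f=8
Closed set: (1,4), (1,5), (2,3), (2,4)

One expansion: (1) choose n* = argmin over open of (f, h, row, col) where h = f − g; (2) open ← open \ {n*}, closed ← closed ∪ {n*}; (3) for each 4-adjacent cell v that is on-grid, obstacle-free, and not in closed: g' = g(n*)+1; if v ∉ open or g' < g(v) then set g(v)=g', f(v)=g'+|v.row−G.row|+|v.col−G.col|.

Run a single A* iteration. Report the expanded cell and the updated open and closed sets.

expanded=(3,3); open=[(0,4) g=2 f=10, (0,5) g=1 f=10, (1,6) g=1 f=10, (2,5) g=1 f=8, (3,4) g=3 f=8, (4,3) g=5 f=8]; closed=[(1,4), (1,5), (2,3), (2,4), (3,3)]

step 1: expand (3,3) (f=8, h=4) → closed; open now [(0,4) g=2 f=10, (0,5) g=1 f=10, (1,6) g=1 f=10, (2,5) g=1 f=8, (3,4) g=3 f=8, (4,3) g=5 f=8]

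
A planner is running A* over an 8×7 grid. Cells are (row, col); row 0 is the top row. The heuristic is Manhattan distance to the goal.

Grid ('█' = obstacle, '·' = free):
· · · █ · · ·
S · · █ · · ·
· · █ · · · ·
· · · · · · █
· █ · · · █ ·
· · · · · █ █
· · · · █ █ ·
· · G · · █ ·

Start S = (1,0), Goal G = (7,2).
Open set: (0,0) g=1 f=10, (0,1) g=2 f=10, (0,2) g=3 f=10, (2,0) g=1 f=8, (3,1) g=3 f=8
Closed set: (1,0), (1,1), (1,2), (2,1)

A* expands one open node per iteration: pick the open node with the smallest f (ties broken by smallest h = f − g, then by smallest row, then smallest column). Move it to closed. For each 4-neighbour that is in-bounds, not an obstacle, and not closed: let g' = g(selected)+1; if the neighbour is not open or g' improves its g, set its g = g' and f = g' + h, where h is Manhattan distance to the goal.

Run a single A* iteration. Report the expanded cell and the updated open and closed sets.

step 1: expand (3,1) (f=8, h=5) → closed; open now [(0,0) g=1 f=10, (0,1) g=2 f=10, (0,2) g=3 f=10, (2,0) g=1 f=8, (3,0) g=4 f=10, (3,2) g=4 f=8]

expanded=(3,1); open=[(0,0) g=1 f=10, (0,1) g=2 f=10, (0,2) g=3 f=10, (2,0) g=1 f=8, (3,0) g=4 f=10, (3,2) g=4 f=8]; closed=[(1,0), (1,1), (1,2), (2,1), (3,1)]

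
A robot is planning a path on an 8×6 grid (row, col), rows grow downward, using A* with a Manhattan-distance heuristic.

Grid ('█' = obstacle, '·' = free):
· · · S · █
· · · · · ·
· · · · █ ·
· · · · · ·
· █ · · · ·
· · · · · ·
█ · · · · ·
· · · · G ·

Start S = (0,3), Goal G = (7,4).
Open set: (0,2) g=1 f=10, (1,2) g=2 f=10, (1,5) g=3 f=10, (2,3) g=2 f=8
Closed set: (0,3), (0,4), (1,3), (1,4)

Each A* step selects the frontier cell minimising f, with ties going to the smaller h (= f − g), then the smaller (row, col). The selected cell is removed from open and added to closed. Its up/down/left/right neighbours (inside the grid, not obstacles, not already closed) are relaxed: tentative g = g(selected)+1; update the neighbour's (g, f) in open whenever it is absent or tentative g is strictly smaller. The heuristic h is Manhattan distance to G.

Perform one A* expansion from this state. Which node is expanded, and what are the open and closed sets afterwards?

expanded=(2,3); open=[(0,2) g=1 f=10, (1,2) g=2 f=10, (1,5) g=3 f=10, (2,2) g=3 f=10, (3,3) g=3 f=8]; closed=[(0,3), (0,4), (1,3), (1,4), (2,3)]

step 1: expand (2,3) (f=8, h=6) → closed; open now [(0,2) g=1 f=10, (1,2) g=2 f=10, (1,5) g=3 f=10, (2,2) g=3 f=10, (3,3) g=3 f=8]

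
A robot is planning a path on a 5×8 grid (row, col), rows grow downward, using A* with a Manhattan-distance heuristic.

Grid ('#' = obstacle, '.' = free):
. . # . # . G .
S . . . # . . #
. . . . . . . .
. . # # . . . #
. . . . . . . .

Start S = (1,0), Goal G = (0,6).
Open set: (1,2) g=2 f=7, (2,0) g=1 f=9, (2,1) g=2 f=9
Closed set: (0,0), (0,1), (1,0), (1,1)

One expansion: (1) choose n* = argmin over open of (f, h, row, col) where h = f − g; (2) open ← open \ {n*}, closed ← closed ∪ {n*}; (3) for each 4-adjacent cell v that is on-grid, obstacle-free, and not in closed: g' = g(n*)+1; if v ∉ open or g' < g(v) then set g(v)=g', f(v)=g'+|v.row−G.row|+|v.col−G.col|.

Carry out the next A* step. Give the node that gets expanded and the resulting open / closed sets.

expanded=(1,2); open=[(1,3) g=3 f=7, (2,0) g=1 f=9, (2,1) g=2 f=9, (2,2) g=3 f=9]; closed=[(0,0), (0,1), (1,0), (1,1), (1,2)]

step 1: expand (1,2) (f=7, h=5) → closed; open now [(1,3) g=3 f=7, (2,0) g=1 f=9, (2,1) g=2 f=9, (2,2) g=3 f=9]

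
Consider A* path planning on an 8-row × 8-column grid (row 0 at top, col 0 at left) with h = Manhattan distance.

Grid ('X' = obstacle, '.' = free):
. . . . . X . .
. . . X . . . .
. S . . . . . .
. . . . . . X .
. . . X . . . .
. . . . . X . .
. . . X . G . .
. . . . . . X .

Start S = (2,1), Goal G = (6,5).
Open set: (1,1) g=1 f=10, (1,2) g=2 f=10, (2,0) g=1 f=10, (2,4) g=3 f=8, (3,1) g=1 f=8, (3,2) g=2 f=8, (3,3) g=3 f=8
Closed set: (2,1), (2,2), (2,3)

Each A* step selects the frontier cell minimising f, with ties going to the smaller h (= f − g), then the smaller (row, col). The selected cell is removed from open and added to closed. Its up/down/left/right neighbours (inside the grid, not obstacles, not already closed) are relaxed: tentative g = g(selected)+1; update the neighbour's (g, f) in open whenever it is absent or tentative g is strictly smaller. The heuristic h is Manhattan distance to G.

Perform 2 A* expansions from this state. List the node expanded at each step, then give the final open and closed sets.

order=[(2,4) → (2,5)]; open=[(1,1) g=1 f=10, (1,2) g=2 f=10, (1,4) g=4 f=10, (1,5) g=5 f=10, (2,0) g=1 f=10, (2,6) g=5 f=10, (3,1) g=1 f=8, (3,2) g=2 f=8, (3,3) g=3 f=8, (3,4) g=4 f=8, (3,5) g=5 f=8]; closed=[(2,1), (2,2), (2,3), (2,4), (2,5)]

step 1: expand (2,4) (f=8, h=5) → closed; open now [(1,1) g=1 f=10, (1,2) g=2 f=10, (1,4) g=4 f=10, (2,0) g=1 f=10, (2,5) g=4 f=8, (3,1) g=1 f=8, (3,2) g=2 f=8, (3,3) g=3 f=8, (3,4) g=4 f=8]
step 2: expand (2,5) (f=8, h=4) → closed; open now [(1,1) g=1 f=10, (1,2) g=2 f=10, (1,4) g=4 f=10, (1,5) g=5 f=10, (2,0) g=1 f=10, (2,6) g=5 f=10, (3,1) g=1 f=8, (3,2) g=2 f=8, (3,3) g=3 f=8, (3,4) g=4 f=8, (3,5) g=5 f=8]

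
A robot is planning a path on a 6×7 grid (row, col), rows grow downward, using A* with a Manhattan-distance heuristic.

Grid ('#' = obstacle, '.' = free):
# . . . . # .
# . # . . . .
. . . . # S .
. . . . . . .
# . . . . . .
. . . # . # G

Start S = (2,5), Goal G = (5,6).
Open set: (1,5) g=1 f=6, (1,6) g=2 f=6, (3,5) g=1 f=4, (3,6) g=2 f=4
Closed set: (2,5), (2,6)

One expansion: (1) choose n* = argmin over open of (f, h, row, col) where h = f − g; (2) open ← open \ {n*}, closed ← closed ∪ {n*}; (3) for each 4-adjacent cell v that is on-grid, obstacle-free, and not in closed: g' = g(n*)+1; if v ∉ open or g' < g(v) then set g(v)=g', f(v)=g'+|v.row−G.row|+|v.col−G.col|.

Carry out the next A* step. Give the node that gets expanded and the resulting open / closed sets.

step 1: expand (3,6) (f=4, h=2) → closed; open now [(1,5) g=1 f=6, (1,6) g=2 f=6, (3,5) g=1 f=4, (4,6) g=3 f=4]

expanded=(3,6); open=[(1,5) g=1 f=6, (1,6) g=2 f=6, (3,5) g=1 f=4, (4,6) g=3 f=4]; closed=[(2,5), (2,6), (3,6)]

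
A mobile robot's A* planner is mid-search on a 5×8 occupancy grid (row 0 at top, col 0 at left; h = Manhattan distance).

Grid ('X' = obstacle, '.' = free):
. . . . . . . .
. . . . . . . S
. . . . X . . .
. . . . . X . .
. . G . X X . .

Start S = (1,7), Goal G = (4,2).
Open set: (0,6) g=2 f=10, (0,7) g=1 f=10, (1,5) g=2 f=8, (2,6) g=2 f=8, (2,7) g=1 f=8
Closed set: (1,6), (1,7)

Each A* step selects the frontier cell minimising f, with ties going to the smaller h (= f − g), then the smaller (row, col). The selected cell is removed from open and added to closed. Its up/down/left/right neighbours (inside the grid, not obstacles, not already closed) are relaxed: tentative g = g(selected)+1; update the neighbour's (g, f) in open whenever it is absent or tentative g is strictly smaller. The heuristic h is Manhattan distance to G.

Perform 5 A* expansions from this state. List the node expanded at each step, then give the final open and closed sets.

order=[(1,5) → (1,4) → (1,3) → (1,2) → (2,2)]; open=[(0,2) g=6 f=10, (0,3) g=5 f=10, (0,4) g=4 f=10, (0,5) g=3 f=10, (0,6) g=2 f=10, (0,7) g=1 f=10, (1,1) g=6 f=10, (2,1) g=7 f=10, (2,3) g=5 f=8, (2,5) g=3 f=8, (2,6) g=2 f=8, (2,7) g=1 f=8, (3,2) g=7 f=8]; closed=[(1,2), (1,3), (1,4), (1,5), (1,6), (1,7), (2,2)]

step 1: expand (1,5) (f=8, h=6) → closed; open now [(0,5) g=3 f=10, (0,6) g=2 f=10, (0,7) g=1 f=10, (1,4) g=3 f=8, (2,5) g=3 f=8, (2,6) g=2 f=8, (2,7) g=1 f=8]
step 2: expand (1,4) (f=8, h=5) → closed; open now [(0,4) g=4 f=10, (0,5) g=3 f=10, (0,6) g=2 f=10, (0,7) g=1 f=10, (1,3) g=4 f=8, (2,5) g=3 f=8, (2,6) g=2 f=8, (2,7) g=1 f=8]
step 3: expand (1,3) (f=8, h=4) → closed; open now [(0,3) g=5 f=10, (0,4) g=4 f=10, (0,5) g=3 f=10, (0,6) g=2 f=10, (0,7) g=1 f=10, (1,2) g=5 f=8, (2,3) g=5 f=8, (2,5) g=3 f=8, (2,6) g=2 f=8, (2,7) g=1 f=8]
step 4: expand (1,2) (f=8, h=3) → closed; open now [(0,2) g=6 f=10, (0,3) g=5 f=10, (0,4) g=4 f=10, (0,5) g=3 f=10, (0,6) g=2 f=10, (0,7) g=1 f=10, (1,1) g=6 f=10, (2,2) g=6 f=8, (2,3) g=5 f=8, (2,5) g=3 f=8, (2,6) g=2 f=8, (2,7) g=1 f=8]
step 5: expand (2,2) (f=8, h=2) → closed; open now [(0,2) g=6 f=10, (0,3) g=5 f=10, (0,4) g=4 f=10, (0,5) g=3 f=10, (0,6) g=2 f=10, (0,7) g=1 f=10, (1,1) g=6 f=10, (2,1) g=7 f=10, (2,3) g=5 f=8, (2,5) g=3 f=8, (2,6) g=2 f=8, (2,7) g=1 f=8, (3,2) g=7 f=8]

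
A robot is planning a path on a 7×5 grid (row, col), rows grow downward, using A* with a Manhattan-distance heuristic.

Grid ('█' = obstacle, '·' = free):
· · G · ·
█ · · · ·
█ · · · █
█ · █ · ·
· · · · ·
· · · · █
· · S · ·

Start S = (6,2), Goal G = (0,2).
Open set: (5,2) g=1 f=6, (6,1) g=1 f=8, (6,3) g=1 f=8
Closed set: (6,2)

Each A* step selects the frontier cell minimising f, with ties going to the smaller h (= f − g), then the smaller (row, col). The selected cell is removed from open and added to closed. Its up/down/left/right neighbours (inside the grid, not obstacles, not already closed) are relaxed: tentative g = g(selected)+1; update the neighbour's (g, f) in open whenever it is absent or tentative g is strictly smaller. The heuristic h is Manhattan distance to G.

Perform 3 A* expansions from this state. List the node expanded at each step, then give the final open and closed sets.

order=[(5,2) → (4,2) → (4,1)]; open=[(3,1) g=4 f=8, (4,0) g=4 f=10, (4,3) g=3 f=8, (5,1) g=2 f=8, (5,3) g=2 f=8, (6,1) g=1 f=8, (6,3) g=1 f=8]; closed=[(4,1), (4,2), (5,2), (6,2)]

step 1: expand (5,2) (f=6, h=5) → closed; open now [(4,2) g=2 f=6, (5,1) g=2 f=8, (5,3) g=2 f=8, (6,1) g=1 f=8, (6,3) g=1 f=8]
step 2: expand (4,2) (f=6, h=4) → closed; open now [(4,1) g=3 f=8, (4,3) g=3 f=8, (5,1) g=2 f=8, (5,3) g=2 f=8, (6,1) g=1 f=8, (6,3) g=1 f=8]
step 3: expand (4,1) (f=8, h=5) → closed; open now [(3,1) g=4 f=8, (4,0) g=4 f=10, (4,3) g=3 f=8, (5,1) g=2 f=8, (5,3) g=2 f=8, (6,1) g=1 f=8, (6,3) g=1 f=8]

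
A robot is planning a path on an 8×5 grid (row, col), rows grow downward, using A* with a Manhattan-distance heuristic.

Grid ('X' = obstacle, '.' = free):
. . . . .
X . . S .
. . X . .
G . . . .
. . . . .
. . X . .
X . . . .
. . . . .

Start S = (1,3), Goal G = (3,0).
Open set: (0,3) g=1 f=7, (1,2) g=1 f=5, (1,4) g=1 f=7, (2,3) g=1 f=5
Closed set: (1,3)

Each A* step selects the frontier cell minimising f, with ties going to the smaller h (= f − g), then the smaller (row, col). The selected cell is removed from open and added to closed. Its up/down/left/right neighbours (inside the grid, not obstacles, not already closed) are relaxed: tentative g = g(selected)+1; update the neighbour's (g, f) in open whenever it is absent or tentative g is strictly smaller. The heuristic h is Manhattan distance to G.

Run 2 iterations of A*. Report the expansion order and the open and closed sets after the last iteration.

step 1: expand (1,2) (f=5, h=4) → closed; open now [(0,2) g=2 f=7, (0,3) g=1 f=7, (1,1) g=2 f=5, (1,4) g=1 f=7, (2,3) g=1 f=5]
step 2: expand (1,1) (f=5, h=3) → closed; open now [(0,1) g=3 f=7, (0,2) g=2 f=7, (0,3) g=1 f=7, (1,4) g=1 f=7, (2,1) g=3 f=5, (2,3) g=1 f=5]

order=[(1,2) → (1,1)]; open=[(0,1) g=3 f=7, (0,2) g=2 f=7, (0,3) g=1 f=7, (1,4) g=1 f=7, (2,1) g=3 f=5, (2,3) g=1 f=5]; closed=[(1,1), (1,2), (1,3)]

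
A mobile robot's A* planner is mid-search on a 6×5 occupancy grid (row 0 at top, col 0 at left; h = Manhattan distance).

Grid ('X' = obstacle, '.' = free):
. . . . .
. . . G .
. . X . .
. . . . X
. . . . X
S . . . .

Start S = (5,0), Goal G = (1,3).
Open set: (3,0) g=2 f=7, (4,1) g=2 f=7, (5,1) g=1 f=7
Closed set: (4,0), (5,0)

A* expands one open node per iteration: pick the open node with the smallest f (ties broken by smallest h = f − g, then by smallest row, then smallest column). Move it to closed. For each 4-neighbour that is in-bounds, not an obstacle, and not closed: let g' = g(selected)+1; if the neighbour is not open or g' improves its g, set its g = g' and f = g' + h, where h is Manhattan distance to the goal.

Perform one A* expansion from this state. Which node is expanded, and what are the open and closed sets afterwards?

step 1: expand (3,0) (f=7, h=5) → closed; open now [(2,0) g=3 f=7, (3,1) g=3 f=7, (4,1) g=2 f=7, (5,1) g=1 f=7]

expanded=(3,0); open=[(2,0) g=3 f=7, (3,1) g=3 f=7, (4,1) g=2 f=7, (5,1) g=1 f=7]; closed=[(3,0), (4,0), (5,0)]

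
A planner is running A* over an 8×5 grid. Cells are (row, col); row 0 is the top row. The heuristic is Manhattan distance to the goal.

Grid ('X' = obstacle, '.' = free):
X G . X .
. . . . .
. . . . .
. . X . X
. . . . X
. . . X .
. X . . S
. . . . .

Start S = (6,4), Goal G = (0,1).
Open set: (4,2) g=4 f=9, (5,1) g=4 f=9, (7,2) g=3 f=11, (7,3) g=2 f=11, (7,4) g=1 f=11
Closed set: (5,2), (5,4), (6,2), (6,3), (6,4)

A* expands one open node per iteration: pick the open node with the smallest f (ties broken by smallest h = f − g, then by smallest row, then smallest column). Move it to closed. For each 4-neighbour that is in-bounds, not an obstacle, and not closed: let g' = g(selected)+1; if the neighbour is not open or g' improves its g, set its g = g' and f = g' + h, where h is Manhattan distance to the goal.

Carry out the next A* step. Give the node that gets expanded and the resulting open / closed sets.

step 1: expand (4,2) (f=9, h=5) → closed; open now [(4,1) g=5 f=9, (4,3) g=5 f=11, (5,1) g=4 f=9, (7,2) g=3 f=11, (7,3) g=2 f=11, (7,4) g=1 f=11]

expanded=(4,2); open=[(4,1) g=5 f=9, (4,3) g=5 f=11, (5,1) g=4 f=9, (7,2) g=3 f=11, (7,3) g=2 f=11, (7,4) g=1 f=11]; closed=[(4,2), (5,2), (5,4), (6,2), (6,3), (6,4)]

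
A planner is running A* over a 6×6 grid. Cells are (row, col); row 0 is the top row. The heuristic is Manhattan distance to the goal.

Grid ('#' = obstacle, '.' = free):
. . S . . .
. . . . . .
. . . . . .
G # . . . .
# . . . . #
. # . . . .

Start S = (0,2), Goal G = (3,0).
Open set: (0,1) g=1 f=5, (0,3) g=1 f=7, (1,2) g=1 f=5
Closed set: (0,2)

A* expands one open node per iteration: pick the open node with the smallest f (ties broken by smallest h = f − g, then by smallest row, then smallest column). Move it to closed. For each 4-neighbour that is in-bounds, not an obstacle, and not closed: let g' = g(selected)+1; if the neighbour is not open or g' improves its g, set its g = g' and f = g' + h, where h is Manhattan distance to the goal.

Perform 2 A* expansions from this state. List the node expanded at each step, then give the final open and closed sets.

order=[(0,1) → (0,0)]; open=[(0,3) g=1 f=7, (1,0) g=3 f=5, (1,1) g=2 f=5, (1,2) g=1 f=5]; closed=[(0,0), (0,1), (0,2)]

step 1: expand (0,1) (f=5, h=4) → closed; open now [(0,0) g=2 f=5, (0,3) g=1 f=7, (1,1) g=2 f=5, (1,2) g=1 f=5]
step 2: expand (0,0) (f=5, h=3) → closed; open now [(0,3) g=1 f=7, (1,0) g=3 f=5, (1,1) g=2 f=5, (1,2) g=1 f=5]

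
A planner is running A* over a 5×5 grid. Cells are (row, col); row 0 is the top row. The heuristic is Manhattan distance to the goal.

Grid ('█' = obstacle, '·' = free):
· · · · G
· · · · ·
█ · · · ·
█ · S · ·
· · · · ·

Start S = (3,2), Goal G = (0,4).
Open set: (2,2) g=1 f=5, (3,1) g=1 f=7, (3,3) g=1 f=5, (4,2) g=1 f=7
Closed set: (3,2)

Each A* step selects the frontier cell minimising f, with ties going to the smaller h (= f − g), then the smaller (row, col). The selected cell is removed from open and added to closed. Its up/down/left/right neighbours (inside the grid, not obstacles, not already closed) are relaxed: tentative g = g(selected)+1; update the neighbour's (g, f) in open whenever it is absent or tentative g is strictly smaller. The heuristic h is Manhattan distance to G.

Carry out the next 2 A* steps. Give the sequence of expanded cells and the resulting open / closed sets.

step 1: expand (2,2) (f=5, h=4) → closed; open now [(1,2) g=2 f=5, (2,1) g=2 f=7, (2,3) g=2 f=5, (3,1) g=1 f=7, (3,3) g=1 f=5, (4,2) g=1 f=7]
step 2: expand (1,2) (f=5, h=3) → closed; open now [(0,2) g=3 f=5, (1,1) g=3 f=7, (1,3) g=3 f=5, (2,1) g=2 f=7, (2,3) g=2 f=5, (3,1) g=1 f=7, (3,3) g=1 f=5, (4,2) g=1 f=7]

order=[(2,2) → (1,2)]; open=[(0,2) g=3 f=5, (1,1) g=3 f=7, (1,3) g=3 f=5, (2,1) g=2 f=7, (2,3) g=2 f=5, (3,1) g=1 f=7, (3,3) g=1 f=5, (4,2) g=1 f=7]; closed=[(1,2), (2,2), (3,2)]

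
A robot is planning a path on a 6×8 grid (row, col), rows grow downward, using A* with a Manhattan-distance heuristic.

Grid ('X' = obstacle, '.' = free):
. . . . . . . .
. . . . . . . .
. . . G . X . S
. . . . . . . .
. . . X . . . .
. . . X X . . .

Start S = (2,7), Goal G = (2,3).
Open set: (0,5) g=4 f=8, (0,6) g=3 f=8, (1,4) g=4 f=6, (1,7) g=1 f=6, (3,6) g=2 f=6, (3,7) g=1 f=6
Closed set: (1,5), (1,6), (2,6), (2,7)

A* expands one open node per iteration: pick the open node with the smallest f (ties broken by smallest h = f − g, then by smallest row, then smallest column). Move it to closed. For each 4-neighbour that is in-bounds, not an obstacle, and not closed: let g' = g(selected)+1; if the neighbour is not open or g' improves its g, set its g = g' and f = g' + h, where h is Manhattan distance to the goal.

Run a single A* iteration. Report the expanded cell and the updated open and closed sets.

step 1: expand (1,4) (f=6, h=2) → closed; open now [(0,4) g=5 f=8, (0,5) g=4 f=8, (0,6) g=3 f=8, (1,3) g=5 f=6, (1,7) g=1 f=6, (2,4) g=5 f=6, (3,6) g=2 f=6, (3,7) g=1 f=6]

expanded=(1,4); open=[(0,4) g=5 f=8, (0,5) g=4 f=8, (0,6) g=3 f=8, (1,3) g=5 f=6, (1,7) g=1 f=6, (2,4) g=5 f=6, (3,6) g=2 f=6, (3,7) g=1 f=6]; closed=[(1,4), (1,5), (1,6), (2,6), (2,7)]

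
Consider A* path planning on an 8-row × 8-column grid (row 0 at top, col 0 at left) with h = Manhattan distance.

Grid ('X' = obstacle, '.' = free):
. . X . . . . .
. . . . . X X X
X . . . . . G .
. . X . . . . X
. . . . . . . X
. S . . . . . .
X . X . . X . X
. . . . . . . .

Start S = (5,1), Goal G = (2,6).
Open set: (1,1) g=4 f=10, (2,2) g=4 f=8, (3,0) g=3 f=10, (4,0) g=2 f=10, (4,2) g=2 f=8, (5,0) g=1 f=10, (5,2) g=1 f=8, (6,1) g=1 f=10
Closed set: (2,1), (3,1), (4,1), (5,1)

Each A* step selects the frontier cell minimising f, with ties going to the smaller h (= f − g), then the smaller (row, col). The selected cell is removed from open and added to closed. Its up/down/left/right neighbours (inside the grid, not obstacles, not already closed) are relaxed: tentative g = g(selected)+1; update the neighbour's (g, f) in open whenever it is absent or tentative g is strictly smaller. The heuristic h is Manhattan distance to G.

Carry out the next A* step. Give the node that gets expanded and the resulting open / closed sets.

step 1: expand (2,2) (f=8, h=4) → closed; open now [(1,1) g=4 f=10, (1,2) g=5 f=10, (2,3) g=5 f=8, (3,0) g=3 f=10, (4,0) g=2 f=10, (4,2) g=2 f=8, (5,0) g=1 f=10, (5,2) g=1 f=8, (6,1) g=1 f=10]

expanded=(2,2); open=[(1,1) g=4 f=10, (1,2) g=5 f=10, (2,3) g=5 f=8, (3,0) g=3 f=10, (4,0) g=2 f=10, (4,2) g=2 f=8, (5,0) g=1 f=10, (5,2) g=1 f=8, (6,1) g=1 f=10]; closed=[(2,1), (2,2), (3,1), (4,1), (5,1)]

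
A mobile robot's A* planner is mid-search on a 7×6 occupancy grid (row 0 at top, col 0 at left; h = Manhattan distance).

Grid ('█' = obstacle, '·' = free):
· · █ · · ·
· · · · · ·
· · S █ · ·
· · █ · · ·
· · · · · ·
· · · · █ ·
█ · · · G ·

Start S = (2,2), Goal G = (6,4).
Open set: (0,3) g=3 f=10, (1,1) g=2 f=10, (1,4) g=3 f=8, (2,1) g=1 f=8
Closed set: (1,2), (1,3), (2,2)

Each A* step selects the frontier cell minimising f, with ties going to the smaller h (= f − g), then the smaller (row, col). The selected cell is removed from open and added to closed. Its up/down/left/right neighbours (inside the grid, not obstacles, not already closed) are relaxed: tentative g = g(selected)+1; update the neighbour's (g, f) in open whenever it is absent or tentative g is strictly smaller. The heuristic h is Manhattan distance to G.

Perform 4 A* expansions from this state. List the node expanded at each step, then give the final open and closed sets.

order=[(1,4) → (2,4) → (3,4) → (4,4)]; open=[(0,3) g=3 f=10, (0,4) g=4 f=10, (1,1) g=2 f=10, (1,5) g=4 f=10, (2,1) g=1 f=8, (2,5) g=5 f=10, (3,3) g=6 f=10, (3,5) g=6 f=10, (4,3) g=7 f=10, (4,5) g=7 f=10]; closed=[(1,2), (1,3), (1,4), (2,2), (2,4), (3,4), (4,4)]

step 1: expand (1,4) (f=8, h=5) → closed; open now [(0,3) g=3 f=10, (0,4) g=4 f=10, (1,1) g=2 f=10, (1,5) g=4 f=10, (2,1) g=1 f=8, (2,4) g=4 f=8]
step 2: expand (2,4) (f=8, h=4) → closed; open now [(0,3) g=3 f=10, (0,4) g=4 f=10, (1,1) g=2 f=10, (1,5) g=4 f=10, (2,1) g=1 f=8, (2,5) g=5 f=10, (3,4) g=5 f=8]
step 3: expand (3,4) (f=8, h=3) → closed; open now [(0,3) g=3 f=10, (0,4) g=4 f=10, (1,1) g=2 f=10, (1,5) g=4 f=10, (2,1) g=1 f=8, (2,5) g=5 f=10, (3,3) g=6 f=10, (3,5) g=6 f=10, (4,4) g=6 f=8]
step 4: expand (4,4) (f=8, h=2) → closed; open now [(0,3) g=3 f=10, (0,4) g=4 f=10, (1,1) g=2 f=10, (1,5) g=4 f=10, (2,1) g=1 f=8, (2,5) g=5 f=10, (3,3) g=6 f=10, (3,5) g=6 f=10, (4,3) g=7 f=10, (4,5) g=7 f=10]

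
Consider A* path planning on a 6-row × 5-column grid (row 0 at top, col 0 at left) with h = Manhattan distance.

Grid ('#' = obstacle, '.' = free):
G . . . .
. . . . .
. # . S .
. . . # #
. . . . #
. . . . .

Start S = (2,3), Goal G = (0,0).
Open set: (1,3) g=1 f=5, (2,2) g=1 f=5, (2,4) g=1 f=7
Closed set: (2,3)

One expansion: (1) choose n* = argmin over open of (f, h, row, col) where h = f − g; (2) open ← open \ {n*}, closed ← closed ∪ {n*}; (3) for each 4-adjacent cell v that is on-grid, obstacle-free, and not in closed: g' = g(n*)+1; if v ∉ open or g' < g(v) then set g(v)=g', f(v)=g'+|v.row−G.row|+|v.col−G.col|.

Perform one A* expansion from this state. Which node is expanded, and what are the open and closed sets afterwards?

expanded=(1,3); open=[(0,3) g=2 f=5, (1,2) g=2 f=5, (1,4) g=2 f=7, (2,2) g=1 f=5, (2,4) g=1 f=7]; closed=[(1,3), (2,3)]

step 1: expand (1,3) (f=5, h=4) → closed; open now [(0,3) g=2 f=5, (1,2) g=2 f=5, (1,4) g=2 f=7, (2,2) g=1 f=5, (2,4) g=1 f=7]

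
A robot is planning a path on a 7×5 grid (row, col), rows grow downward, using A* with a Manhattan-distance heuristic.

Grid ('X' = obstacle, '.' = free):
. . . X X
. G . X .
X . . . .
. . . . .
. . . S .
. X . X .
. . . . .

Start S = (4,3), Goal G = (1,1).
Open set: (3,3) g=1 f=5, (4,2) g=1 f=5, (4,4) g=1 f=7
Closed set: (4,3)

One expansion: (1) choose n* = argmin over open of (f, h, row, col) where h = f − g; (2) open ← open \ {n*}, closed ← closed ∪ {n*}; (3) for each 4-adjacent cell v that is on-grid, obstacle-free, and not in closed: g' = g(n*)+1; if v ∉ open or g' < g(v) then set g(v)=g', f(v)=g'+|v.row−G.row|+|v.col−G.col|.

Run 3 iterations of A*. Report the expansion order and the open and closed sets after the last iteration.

step 1: expand (3,3) (f=5, h=4) → closed; open now [(2,3) g=2 f=5, (3,2) g=2 f=5, (3,4) g=2 f=7, (4,2) g=1 f=5, (4,4) g=1 f=7]
step 2: expand (2,3) (f=5, h=3) → closed; open now [(2,2) g=3 f=5, (2,4) g=3 f=7, (3,2) g=2 f=5, (3,4) g=2 f=7, (4,2) g=1 f=5, (4,4) g=1 f=7]
step 3: expand (2,2) (f=5, h=2) → closed; open now [(1,2) g=4 f=5, (2,1) g=4 f=5, (2,4) g=3 f=7, (3,2) g=2 f=5, (3,4) g=2 f=7, (4,2) g=1 f=5, (4,4) g=1 f=7]

order=[(3,3) → (2,3) → (2,2)]; open=[(1,2) g=4 f=5, (2,1) g=4 f=5, (2,4) g=3 f=7, (3,2) g=2 f=5, (3,4) g=2 f=7, (4,2) g=1 f=5, (4,4) g=1 f=7]; closed=[(2,2), (2,3), (3,3), (4,3)]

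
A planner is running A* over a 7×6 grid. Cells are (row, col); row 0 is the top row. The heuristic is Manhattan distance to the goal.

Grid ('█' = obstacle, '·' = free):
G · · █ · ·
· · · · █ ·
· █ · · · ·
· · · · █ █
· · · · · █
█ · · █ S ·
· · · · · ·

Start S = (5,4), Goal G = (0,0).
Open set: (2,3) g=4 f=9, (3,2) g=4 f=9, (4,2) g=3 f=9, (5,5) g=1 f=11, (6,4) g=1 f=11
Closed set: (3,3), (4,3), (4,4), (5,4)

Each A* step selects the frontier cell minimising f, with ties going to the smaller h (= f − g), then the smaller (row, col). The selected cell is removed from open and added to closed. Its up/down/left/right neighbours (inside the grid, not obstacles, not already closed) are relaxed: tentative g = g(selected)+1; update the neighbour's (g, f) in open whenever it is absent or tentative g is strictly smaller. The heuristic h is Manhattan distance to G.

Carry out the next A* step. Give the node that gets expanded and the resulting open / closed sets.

step 1: expand (2,3) (f=9, h=5) → closed; open now [(1,3) g=5 f=9, (2,2) g=5 f=9, (2,4) g=5 f=11, (3,2) g=4 f=9, (4,2) g=3 f=9, (5,5) g=1 f=11, (6,4) g=1 f=11]

expanded=(2,3); open=[(1,3) g=5 f=9, (2,2) g=5 f=9, (2,4) g=5 f=11, (3,2) g=4 f=9, (4,2) g=3 f=9, (5,5) g=1 f=11, (6,4) g=1 f=11]; closed=[(2,3), (3,3), (4,3), (4,4), (5,4)]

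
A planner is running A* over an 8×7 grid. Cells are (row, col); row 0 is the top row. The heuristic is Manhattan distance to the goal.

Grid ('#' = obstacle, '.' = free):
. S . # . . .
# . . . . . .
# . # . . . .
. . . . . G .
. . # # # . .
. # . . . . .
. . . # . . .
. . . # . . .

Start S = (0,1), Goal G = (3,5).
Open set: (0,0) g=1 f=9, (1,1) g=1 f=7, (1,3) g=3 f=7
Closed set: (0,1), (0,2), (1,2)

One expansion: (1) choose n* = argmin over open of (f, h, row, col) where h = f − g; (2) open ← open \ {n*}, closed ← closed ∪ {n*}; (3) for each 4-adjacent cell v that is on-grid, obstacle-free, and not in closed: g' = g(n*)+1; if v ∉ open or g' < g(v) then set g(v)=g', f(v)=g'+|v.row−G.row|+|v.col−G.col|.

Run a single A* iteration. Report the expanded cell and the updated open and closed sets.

step 1: expand (1,3) (f=7, h=4) → closed; open now [(0,0) g=1 f=9, (1,1) g=1 f=7, (1,4) g=4 f=7, (2,3) g=4 f=7]

expanded=(1,3); open=[(0,0) g=1 f=9, (1,1) g=1 f=7, (1,4) g=4 f=7, (2,3) g=4 f=7]; closed=[(0,1), (0,2), (1,2), (1,3)]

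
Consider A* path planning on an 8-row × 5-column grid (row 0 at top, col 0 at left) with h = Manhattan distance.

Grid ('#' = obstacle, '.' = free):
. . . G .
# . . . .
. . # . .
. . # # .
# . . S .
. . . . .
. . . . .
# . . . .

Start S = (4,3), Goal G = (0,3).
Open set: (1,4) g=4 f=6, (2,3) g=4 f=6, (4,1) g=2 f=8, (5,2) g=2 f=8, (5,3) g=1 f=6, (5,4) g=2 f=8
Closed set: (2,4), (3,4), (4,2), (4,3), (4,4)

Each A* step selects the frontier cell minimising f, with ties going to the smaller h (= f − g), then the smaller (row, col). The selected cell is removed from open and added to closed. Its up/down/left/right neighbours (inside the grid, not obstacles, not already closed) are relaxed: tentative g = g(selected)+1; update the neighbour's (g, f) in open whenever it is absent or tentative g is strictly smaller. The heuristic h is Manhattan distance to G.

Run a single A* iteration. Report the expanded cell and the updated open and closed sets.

expanded=(1,4); open=[(0,4) g=5 f=6, (1,3) g=5 f=6, (2,3) g=4 f=6, (4,1) g=2 f=8, (5,2) g=2 f=8, (5,3) g=1 f=6, (5,4) g=2 f=8]; closed=[(1,4), (2,4), (3,4), (4,2), (4,3), (4,4)]

step 1: expand (1,4) (f=6, h=2) → closed; open now [(0,4) g=5 f=6, (1,3) g=5 f=6, (2,3) g=4 f=6, (4,1) g=2 f=8, (5,2) g=2 f=8, (5,3) g=1 f=6, (5,4) g=2 f=8]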